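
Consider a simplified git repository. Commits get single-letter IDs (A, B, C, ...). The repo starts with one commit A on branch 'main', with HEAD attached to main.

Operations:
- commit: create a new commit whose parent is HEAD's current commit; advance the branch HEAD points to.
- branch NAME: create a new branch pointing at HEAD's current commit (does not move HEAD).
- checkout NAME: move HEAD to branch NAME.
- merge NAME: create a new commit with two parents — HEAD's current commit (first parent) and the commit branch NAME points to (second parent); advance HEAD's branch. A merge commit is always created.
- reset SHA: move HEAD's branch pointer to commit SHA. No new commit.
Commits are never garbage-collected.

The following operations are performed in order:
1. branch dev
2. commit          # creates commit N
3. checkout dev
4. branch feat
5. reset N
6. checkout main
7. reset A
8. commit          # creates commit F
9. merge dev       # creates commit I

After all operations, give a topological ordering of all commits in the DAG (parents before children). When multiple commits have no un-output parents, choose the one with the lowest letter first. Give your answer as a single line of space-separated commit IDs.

After op 1 (branch): HEAD=main@A [dev=A main=A]
After op 2 (commit): HEAD=main@N [dev=A main=N]
After op 3 (checkout): HEAD=dev@A [dev=A main=N]
After op 4 (branch): HEAD=dev@A [dev=A feat=A main=N]
After op 5 (reset): HEAD=dev@N [dev=N feat=A main=N]
After op 6 (checkout): HEAD=main@N [dev=N feat=A main=N]
After op 7 (reset): HEAD=main@A [dev=N feat=A main=A]
After op 8 (commit): HEAD=main@F [dev=N feat=A main=F]
After op 9 (merge): HEAD=main@I [dev=N feat=A main=I]
commit A: parents=[]
commit F: parents=['A']
commit I: parents=['F', 'N']
commit N: parents=['A']

Answer: A F N I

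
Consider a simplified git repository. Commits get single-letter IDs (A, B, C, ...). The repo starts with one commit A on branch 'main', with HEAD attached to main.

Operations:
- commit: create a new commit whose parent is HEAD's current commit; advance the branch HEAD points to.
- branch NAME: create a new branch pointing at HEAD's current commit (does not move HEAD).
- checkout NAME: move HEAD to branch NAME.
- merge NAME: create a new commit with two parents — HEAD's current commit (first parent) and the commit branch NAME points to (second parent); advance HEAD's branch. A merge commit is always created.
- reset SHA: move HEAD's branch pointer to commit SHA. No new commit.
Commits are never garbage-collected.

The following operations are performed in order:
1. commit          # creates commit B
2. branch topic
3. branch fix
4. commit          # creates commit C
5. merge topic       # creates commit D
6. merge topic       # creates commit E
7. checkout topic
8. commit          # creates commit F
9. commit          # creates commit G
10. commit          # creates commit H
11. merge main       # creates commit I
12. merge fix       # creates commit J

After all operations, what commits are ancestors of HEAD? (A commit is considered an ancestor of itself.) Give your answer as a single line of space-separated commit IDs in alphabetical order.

After op 1 (commit): HEAD=main@B [main=B]
After op 2 (branch): HEAD=main@B [main=B topic=B]
After op 3 (branch): HEAD=main@B [fix=B main=B topic=B]
After op 4 (commit): HEAD=main@C [fix=B main=C topic=B]
After op 5 (merge): HEAD=main@D [fix=B main=D topic=B]
After op 6 (merge): HEAD=main@E [fix=B main=E topic=B]
After op 7 (checkout): HEAD=topic@B [fix=B main=E topic=B]
After op 8 (commit): HEAD=topic@F [fix=B main=E topic=F]
After op 9 (commit): HEAD=topic@G [fix=B main=E topic=G]
After op 10 (commit): HEAD=topic@H [fix=B main=E topic=H]
After op 11 (merge): HEAD=topic@I [fix=B main=E topic=I]
After op 12 (merge): HEAD=topic@J [fix=B main=E topic=J]

Answer: A B C D E F G H I J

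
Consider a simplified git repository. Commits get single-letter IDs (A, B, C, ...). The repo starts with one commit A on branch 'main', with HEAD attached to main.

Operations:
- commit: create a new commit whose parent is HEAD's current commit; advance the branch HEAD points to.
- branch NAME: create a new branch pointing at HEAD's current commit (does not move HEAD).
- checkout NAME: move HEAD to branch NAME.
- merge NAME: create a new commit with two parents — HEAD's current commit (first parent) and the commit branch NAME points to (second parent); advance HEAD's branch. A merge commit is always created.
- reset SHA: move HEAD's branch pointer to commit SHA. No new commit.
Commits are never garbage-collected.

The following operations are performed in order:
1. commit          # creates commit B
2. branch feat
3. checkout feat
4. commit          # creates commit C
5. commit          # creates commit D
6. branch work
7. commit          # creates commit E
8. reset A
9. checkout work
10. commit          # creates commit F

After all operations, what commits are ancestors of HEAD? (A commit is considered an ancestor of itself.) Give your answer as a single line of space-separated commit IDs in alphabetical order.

After op 1 (commit): HEAD=main@B [main=B]
After op 2 (branch): HEAD=main@B [feat=B main=B]
After op 3 (checkout): HEAD=feat@B [feat=B main=B]
After op 4 (commit): HEAD=feat@C [feat=C main=B]
After op 5 (commit): HEAD=feat@D [feat=D main=B]
After op 6 (branch): HEAD=feat@D [feat=D main=B work=D]
After op 7 (commit): HEAD=feat@E [feat=E main=B work=D]
After op 8 (reset): HEAD=feat@A [feat=A main=B work=D]
After op 9 (checkout): HEAD=work@D [feat=A main=B work=D]
After op 10 (commit): HEAD=work@F [feat=A main=B work=F]

Answer: A B C D F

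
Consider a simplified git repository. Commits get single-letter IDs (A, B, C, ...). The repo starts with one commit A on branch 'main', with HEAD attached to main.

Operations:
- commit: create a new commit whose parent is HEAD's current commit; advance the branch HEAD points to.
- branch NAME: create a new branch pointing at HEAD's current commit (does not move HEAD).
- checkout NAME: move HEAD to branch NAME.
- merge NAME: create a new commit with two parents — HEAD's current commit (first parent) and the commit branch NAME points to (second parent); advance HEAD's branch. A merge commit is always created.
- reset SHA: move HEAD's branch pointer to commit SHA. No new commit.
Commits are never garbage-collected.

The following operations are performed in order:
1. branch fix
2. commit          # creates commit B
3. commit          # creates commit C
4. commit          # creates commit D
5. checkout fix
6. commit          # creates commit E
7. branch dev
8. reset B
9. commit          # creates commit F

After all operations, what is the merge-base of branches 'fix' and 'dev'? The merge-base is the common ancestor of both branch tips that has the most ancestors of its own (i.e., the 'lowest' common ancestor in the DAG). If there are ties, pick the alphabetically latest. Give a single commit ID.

After op 1 (branch): HEAD=main@A [fix=A main=A]
After op 2 (commit): HEAD=main@B [fix=A main=B]
After op 3 (commit): HEAD=main@C [fix=A main=C]
After op 4 (commit): HEAD=main@D [fix=A main=D]
After op 5 (checkout): HEAD=fix@A [fix=A main=D]
After op 6 (commit): HEAD=fix@E [fix=E main=D]
After op 7 (branch): HEAD=fix@E [dev=E fix=E main=D]
After op 8 (reset): HEAD=fix@B [dev=E fix=B main=D]
After op 9 (commit): HEAD=fix@F [dev=E fix=F main=D]
ancestors(fix=F): ['A', 'B', 'F']
ancestors(dev=E): ['A', 'E']
common: ['A']

Answer: A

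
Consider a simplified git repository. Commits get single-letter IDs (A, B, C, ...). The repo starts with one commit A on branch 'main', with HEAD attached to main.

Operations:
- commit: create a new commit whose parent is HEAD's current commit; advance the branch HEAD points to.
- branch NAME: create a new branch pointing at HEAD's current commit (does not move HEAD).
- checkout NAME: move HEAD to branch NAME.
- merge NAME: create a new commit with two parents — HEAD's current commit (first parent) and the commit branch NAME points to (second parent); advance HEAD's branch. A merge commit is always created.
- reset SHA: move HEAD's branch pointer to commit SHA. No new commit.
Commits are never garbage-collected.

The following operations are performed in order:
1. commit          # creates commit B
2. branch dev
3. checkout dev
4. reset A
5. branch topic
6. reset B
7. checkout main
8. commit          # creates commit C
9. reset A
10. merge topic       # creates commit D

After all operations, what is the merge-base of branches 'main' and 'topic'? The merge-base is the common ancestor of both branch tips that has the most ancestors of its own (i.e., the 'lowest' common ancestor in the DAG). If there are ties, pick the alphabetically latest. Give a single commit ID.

After op 1 (commit): HEAD=main@B [main=B]
After op 2 (branch): HEAD=main@B [dev=B main=B]
After op 3 (checkout): HEAD=dev@B [dev=B main=B]
After op 4 (reset): HEAD=dev@A [dev=A main=B]
After op 5 (branch): HEAD=dev@A [dev=A main=B topic=A]
After op 6 (reset): HEAD=dev@B [dev=B main=B topic=A]
After op 7 (checkout): HEAD=main@B [dev=B main=B topic=A]
After op 8 (commit): HEAD=main@C [dev=B main=C topic=A]
After op 9 (reset): HEAD=main@A [dev=B main=A topic=A]
After op 10 (merge): HEAD=main@D [dev=B main=D topic=A]
ancestors(main=D): ['A', 'D']
ancestors(topic=A): ['A']
common: ['A']

Answer: A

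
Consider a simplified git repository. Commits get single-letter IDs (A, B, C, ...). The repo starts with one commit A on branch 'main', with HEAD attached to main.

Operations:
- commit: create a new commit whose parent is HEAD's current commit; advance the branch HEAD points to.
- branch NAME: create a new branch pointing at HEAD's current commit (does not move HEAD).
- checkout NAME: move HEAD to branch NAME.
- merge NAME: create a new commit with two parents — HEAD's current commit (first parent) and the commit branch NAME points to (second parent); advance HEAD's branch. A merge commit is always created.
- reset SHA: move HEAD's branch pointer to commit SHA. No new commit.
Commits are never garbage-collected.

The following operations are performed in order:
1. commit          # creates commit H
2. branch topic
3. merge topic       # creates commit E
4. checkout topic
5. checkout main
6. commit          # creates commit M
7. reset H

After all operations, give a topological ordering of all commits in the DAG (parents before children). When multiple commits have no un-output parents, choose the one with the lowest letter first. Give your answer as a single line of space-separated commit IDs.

Answer: A H E M

Derivation:
After op 1 (commit): HEAD=main@H [main=H]
After op 2 (branch): HEAD=main@H [main=H topic=H]
After op 3 (merge): HEAD=main@E [main=E topic=H]
After op 4 (checkout): HEAD=topic@H [main=E topic=H]
After op 5 (checkout): HEAD=main@E [main=E topic=H]
After op 6 (commit): HEAD=main@M [main=M topic=H]
After op 7 (reset): HEAD=main@H [main=H topic=H]
commit A: parents=[]
commit E: parents=['H', 'H']
commit H: parents=['A']
commit M: parents=['E']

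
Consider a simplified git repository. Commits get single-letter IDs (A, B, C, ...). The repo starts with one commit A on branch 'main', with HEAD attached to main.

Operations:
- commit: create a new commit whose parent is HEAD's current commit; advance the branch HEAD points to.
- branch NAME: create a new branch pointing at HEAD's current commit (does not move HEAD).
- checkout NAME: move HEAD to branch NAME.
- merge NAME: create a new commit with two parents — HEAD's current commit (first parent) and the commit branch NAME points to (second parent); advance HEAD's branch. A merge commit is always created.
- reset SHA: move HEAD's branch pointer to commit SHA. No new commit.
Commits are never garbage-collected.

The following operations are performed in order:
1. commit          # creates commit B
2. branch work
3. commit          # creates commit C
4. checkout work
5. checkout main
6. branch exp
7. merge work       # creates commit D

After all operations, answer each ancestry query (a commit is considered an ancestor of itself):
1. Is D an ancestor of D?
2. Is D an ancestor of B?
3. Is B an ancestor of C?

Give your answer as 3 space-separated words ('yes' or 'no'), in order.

Answer: yes no yes

Derivation:
After op 1 (commit): HEAD=main@B [main=B]
After op 2 (branch): HEAD=main@B [main=B work=B]
After op 3 (commit): HEAD=main@C [main=C work=B]
After op 4 (checkout): HEAD=work@B [main=C work=B]
After op 5 (checkout): HEAD=main@C [main=C work=B]
After op 6 (branch): HEAD=main@C [exp=C main=C work=B]
After op 7 (merge): HEAD=main@D [exp=C main=D work=B]
ancestors(D) = {A,B,C,D}; D in? yes
ancestors(B) = {A,B}; D in? no
ancestors(C) = {A,B,C}; B in? yes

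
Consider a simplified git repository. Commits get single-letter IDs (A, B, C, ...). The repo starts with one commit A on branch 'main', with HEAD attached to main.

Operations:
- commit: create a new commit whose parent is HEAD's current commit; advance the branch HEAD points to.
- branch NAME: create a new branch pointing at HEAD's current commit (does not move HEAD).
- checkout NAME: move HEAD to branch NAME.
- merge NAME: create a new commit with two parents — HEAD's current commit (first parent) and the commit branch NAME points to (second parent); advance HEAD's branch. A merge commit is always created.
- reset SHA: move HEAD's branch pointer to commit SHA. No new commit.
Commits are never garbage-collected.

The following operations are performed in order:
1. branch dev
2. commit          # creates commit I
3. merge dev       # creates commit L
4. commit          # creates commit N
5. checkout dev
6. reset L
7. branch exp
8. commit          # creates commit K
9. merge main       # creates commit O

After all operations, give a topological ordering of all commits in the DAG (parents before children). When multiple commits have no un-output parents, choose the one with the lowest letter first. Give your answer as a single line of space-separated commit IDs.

After op 1 (branch): HEAD=main@A [dev=A main=A]
After op 2 (commit): HEAD=main@I [dev=A main=I]
After op 3 (merge): HEAD=main@L [dev=A main=L]
After op 4 (commit): HEAD=main@N [dev=A main=N]
After op 5 (checkout): HEAD=dev@A [dev=A main=N]
After op 6 (reset): HEAD=dev@L [dev=L main=N]
After op 7 (branch): HEAD=dev@L [dev=L exp=L main=N]
After op 8 (commit): HEAD=dev@K [dev=K exp=L main=N]
After op 9 (merge): HEAD=dev@O [dev=O exp=L main=N]
commit A: parents=[]
commit I: parents=['A']
commit K: parents=['L']
commit L: parents=['I', 'A']
commit N: parents=['L']
commit O: parents=['K', 'N']

Answer: A I L K N O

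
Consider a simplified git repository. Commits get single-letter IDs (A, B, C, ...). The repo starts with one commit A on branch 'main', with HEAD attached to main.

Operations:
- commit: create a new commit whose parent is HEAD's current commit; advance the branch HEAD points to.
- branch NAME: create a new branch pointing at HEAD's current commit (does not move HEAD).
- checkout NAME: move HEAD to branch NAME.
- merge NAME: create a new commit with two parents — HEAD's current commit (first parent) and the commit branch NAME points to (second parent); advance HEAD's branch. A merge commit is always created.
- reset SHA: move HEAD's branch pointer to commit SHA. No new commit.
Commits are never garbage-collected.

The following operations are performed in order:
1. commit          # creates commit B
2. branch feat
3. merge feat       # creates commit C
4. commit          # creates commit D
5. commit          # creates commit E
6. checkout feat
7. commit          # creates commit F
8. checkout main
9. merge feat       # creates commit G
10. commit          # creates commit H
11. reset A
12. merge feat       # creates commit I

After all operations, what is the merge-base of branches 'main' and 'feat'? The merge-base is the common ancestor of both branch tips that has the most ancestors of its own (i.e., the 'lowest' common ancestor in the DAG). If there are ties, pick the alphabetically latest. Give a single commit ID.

After op 1 (commit): HEAD=main@B [main=B]
After op 2 (branch): HEAD=main@B [feat=B main=B]
After op 3 (merge): HEAD=main@C [feat=B main=C]
After op 4 (commit): HEAD=main@D [feat=B main=D]
After op 5 (commit): HEAD=main@E [feat=B main=E]
After op 6 (checkout): HEAD=feat@B [feat=B main=E]
After op 7 (commit): HEAD=feat@F [feat=F main=E]
After op 8 (checkout): HEAD=main@E [feat=F main=E]
After op 9 (merge): HEAD=main@G [feat=F main=G]
After op 10 (commit): HEAD=main@H [feat=F main=H]
After op 11 (reset): HEAD=main@A [feat=F main=A]
After op 12 (merge): HEAD=main@I [feat=F main=I]
ancestors(main=I): ['A', 'B', 'F', 'I']
ancestors(feat=F): ['A', 'B', 'F']
common: ['A', 'B', 'F']

Answer: F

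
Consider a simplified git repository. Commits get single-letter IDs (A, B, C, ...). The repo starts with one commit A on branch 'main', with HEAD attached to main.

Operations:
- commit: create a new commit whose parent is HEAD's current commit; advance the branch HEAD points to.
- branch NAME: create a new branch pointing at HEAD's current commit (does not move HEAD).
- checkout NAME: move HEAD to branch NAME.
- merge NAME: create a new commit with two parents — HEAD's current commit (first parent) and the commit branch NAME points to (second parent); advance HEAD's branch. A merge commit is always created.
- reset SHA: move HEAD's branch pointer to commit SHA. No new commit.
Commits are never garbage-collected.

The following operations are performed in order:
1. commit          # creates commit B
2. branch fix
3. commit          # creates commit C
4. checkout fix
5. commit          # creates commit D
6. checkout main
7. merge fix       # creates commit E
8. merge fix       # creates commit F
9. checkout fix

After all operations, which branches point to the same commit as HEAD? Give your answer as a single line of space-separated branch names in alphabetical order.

After op 1 (commit): HEAD=main@B [main=B]
After op 2 (branch): HEAD=main@B [fix=B main=B]
After op 3 (commit): HEAD=main@C [fix=B main=C]
After op 4 (checkout): HEAD=fix@B [fix=B main=C]
After op 5 (commit): HEAD=fix@D [fix=D main=C]
After op 6 (checkout): HEAD=main@C [fix=D main=C]
After op 7 (merge): HEAD=main@E [fix=D main=E]
After op 8 (merge): HEAD=main@F [fix=D main=F]
After op 9 (checkout): HEAD=fix@D [fix=D main=F]

Answer: fix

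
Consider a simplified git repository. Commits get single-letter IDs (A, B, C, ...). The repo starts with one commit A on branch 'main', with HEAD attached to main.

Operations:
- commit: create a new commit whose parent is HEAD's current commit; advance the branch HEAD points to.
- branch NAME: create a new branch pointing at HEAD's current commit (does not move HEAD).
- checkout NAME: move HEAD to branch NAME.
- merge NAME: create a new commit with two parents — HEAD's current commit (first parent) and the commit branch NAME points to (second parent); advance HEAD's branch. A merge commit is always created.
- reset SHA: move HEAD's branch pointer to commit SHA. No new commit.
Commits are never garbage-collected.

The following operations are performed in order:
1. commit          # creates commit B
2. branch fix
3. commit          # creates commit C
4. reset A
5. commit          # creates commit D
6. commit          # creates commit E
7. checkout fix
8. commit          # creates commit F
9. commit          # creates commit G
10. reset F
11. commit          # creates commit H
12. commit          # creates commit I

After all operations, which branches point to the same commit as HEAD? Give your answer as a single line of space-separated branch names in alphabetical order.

Answer: fix

Derivation:
After op 1 (commit): HEAD=main@B [main=B]
After op 2 (branch): HEAD=main@B [fix=B main=B]
After op 3 (commit): HEAD=main@C [fix=B main=C]
After op 4 (reset): HEAD=main@A [fix=B main=A]
After op 5 (commit): HEAD=main@D [fix=B main=D]
After op 6 (commit): HEAD=main@E [fix=B main=E]
After op 7 (checkout): HEAD=fix@B [fix=B main=E]
After op 8 (commit): HEAD=fix@F [fix=F main=E]
After op 9 (commit): HEAD=fix@G [fix=G main=E]
After op 10 (reset): HEAD=fix@F [fix=F main=E]
After op 11 (commit): HEAD=fix@H [fix=H main=E]
After op 12 (commit): HEAD=fix@I [fix=I main=E]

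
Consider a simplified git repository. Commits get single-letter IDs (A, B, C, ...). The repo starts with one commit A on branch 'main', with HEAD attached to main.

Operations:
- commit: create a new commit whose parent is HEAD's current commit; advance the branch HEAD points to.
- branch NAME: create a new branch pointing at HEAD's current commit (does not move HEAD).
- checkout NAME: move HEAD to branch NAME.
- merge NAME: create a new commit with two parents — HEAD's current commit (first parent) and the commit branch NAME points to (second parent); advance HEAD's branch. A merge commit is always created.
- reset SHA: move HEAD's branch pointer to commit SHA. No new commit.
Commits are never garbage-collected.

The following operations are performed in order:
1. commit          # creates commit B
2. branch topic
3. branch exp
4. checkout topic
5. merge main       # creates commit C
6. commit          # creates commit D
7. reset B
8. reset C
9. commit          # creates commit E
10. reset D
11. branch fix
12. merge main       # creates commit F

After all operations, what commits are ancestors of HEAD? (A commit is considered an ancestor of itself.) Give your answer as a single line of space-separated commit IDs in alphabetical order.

After op 1 (commit): HEAD=main@B [main=B]
After op 2 (branch): HEAD=main@B [main=B topic=B]
After op 3 (branch): HEAD=main@B [exp=B main=B topic=B]
After op 4 (checkout): HEAD=topic@B [exp=B main=B topic=B]
After op 5 (merge): HEAD=topic@C [exp=B main=B topic=C]
After op 6 (commit): HEAD=topic@D [exp=B main=B topic=D]
After op 7 (reset): HEAD=topic@B [exp=B main=B topic=B]
After op 8 (reset): HEAD=topic@C [exp=B main=B topic=C]
After op 9 (commit): HEAD=topic@E [exp=B main=B topic=E]
After op 10 (reset): HEAD=topic@D [exp=B main=B topic=D]
After op 11 (branch): HEAD=topic@D [exp=B fix=D main=B topic=D]
After op 12 (merge): HEAD=topic@F [exp=B fix=D main=B topic=F]

Answer: A B C D F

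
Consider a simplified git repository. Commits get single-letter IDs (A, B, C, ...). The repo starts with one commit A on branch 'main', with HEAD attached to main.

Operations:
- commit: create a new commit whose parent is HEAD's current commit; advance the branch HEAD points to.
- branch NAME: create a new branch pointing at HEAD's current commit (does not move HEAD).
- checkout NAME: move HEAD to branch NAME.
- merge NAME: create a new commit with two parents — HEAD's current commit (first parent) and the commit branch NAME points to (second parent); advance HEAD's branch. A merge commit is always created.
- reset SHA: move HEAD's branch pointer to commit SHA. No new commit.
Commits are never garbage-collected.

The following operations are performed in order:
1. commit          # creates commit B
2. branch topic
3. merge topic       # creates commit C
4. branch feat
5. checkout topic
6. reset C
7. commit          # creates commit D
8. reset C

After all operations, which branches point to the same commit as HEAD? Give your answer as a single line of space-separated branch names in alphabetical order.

After op 1 (commit): HEAD=main@B [main=B]
After op 2 (branch): HEAD=main@B [main=B topic=B]
After op 3 (merge): HEAD=main@C [main=C topic=B]
After op 4 (branch): HEAD=main@C [feat=C main=C topic=B]
After op 5 (checkout): HEAD=topic@B [feat=C main=C topic=B]
After op 6 (reset): HEAD=topic@C [feat=C main=C topic=C]
After op 7 (commit): HEAD=topic@D [feat=C main=C topic=D]
After op 8 (reset): HEAD=topic@C [feat=C main=C topic=C]

Answer: feat main topic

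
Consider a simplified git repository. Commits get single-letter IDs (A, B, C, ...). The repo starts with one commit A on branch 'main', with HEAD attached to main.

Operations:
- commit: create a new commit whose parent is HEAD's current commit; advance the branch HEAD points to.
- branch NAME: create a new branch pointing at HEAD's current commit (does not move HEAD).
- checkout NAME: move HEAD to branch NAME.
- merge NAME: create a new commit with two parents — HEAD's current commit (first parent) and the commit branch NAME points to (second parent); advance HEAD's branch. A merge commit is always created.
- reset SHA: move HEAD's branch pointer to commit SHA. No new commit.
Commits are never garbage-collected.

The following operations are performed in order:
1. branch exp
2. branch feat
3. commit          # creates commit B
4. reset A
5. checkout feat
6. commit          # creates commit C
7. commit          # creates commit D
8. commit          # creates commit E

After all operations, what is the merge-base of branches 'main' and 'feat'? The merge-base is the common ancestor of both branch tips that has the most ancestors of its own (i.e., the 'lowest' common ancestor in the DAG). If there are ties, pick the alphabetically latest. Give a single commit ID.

After op 1 (branch): HEAD=main@A [exp=A main=A]
After op 2 (branch): HEAD=main@A [exp=A feat=A main=A]
After op 3 (commit): HEAD=main@B [exp=A feat=A main=B]
After op 4 (reset): HEAD=main@A [exp=A feat=A main=A]
After op 5 (checkout): HEAD=feat@A [exp=A feat=A main=A]
After op 6 (commit): HEAD=feat@C [exp=A feat=C main=A]
After op 7 (commit): HEAD=feat@D [exp=A feat=D main=A]
After op 8 (commit): HEAD=feat@E [exp=A feat=E main=A]
ancestors(main=A): ['A']
ancestors(feat=E): ['A', 'C', 'D', 'E']
common: ['A']

Answer: A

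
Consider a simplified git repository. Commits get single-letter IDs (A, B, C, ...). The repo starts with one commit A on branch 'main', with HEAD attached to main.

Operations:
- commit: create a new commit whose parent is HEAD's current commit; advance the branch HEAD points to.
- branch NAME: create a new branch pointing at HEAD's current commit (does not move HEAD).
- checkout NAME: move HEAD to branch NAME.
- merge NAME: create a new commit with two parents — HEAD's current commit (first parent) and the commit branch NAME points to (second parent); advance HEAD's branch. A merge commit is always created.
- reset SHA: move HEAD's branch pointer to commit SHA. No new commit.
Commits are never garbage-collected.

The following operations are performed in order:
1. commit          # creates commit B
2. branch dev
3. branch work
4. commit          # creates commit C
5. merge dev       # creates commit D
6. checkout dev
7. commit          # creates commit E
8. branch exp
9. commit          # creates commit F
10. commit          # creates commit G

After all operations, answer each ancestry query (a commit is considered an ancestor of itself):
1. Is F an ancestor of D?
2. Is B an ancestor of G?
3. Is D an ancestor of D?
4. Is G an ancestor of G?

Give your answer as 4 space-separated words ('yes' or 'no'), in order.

After op 1 (commit): HEAD=main@B [main=B]
After op 2 (branch): HEAD=main@B [dev=B main=B]
After op 3 (branch): HEAD=main@B [dev=B main=B work=B]
After op 4 (commit): HEAD=main@C [dev=B main=C work=B]
After op 5 (merge): HEAD=main@D [dev=B main=D work=B]
After op 6 (checkout): HEAD=dev@B [dev=B main=D work=B]
After op 7 (commit): HEAD=dev@E [dev=E main=D work=B]
After op 8 (branch): HEAD=dev@E [dev=E exp=E main=D work=B]
After op 9 (commit): HEAD=dev@F [dev=F exp=E main=D work=B]
After op 10 (commit): HEAD=dev@G [dev=G exp=E main=D work=B]
ancestors(D) = {A,B,C,D}; F in? no
ancestors(G) = {A,B,E,F,G}; B in? yes
ancestors(D) = {A,B,C,D}; D in? yes
ancestors(G) = {A,B,E,F,G}; G in? yes

Answer: no yes yes yes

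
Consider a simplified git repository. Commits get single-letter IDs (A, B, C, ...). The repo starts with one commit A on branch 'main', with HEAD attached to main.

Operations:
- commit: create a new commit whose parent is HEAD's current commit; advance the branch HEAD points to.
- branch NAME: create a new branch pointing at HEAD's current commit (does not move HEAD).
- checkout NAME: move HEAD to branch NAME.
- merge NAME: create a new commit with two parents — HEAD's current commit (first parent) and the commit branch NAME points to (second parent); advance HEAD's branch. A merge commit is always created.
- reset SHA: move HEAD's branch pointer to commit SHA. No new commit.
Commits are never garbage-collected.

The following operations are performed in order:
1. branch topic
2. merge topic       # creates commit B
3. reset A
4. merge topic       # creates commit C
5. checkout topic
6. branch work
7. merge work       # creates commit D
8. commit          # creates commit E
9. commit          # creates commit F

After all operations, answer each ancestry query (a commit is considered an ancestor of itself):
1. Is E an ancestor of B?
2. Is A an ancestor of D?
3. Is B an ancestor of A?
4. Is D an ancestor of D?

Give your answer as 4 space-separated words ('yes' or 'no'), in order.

After op 1 (branch): HEAD=main@A [main=A topic=A]
After op 2 (merge): HEAD=main@B [main=B topic=A]
After op 3 (reset): HEAD=main@A [main=A topic=A]
After op 4 (merge): HEAD=main@C [main=C topic=A]
After op 5 (checkout): HEAD=topic@A [main=C topic=A]
After op 6 (branch): HEAD=topic@A [main=C topic=A work=A]
After op 7 (merge): HEAD=topic@D [main=C topic=D work=A]
After op 8 (commit): HEAD=topic@E [main=C topic=E work=A]
After op 9 (commit): HEAD=topic@F [main=C topic=F work=A]
ancestors(B) = {A,B}; E in? no
ancestors(D) = {A,D}; A in? yes
ancestors(A) = {A}; B in? no
ancestors(D) = {A,D}; D in? yes

Answer: no yes no yes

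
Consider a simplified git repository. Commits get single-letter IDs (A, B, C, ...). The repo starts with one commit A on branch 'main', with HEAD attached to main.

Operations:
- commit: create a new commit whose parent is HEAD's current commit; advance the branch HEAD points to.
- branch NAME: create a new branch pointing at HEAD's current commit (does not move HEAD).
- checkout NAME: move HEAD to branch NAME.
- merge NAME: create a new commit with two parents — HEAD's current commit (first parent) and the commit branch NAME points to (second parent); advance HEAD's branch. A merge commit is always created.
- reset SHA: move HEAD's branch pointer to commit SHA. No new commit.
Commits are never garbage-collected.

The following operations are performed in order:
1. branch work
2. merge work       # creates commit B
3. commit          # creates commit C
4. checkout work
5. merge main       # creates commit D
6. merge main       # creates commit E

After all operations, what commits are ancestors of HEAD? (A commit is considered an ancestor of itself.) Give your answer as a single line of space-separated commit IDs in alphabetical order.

Answer: A B C D E

Derivation:
After op 1 (branch): HEAD=main@A [main=A work=A]
After op 2 (merge): HEAD=main@B [main=B work=A]
After op 3 (commit): HEAD=main@C [main=C work=A]
After op 4 (checkout): HEAD=work@A [main=C work=A]
After op 5 (merge): HEAD=work@D [main=C work=D]
After op 6 (merge): HEAD=work@E [main=C work=E]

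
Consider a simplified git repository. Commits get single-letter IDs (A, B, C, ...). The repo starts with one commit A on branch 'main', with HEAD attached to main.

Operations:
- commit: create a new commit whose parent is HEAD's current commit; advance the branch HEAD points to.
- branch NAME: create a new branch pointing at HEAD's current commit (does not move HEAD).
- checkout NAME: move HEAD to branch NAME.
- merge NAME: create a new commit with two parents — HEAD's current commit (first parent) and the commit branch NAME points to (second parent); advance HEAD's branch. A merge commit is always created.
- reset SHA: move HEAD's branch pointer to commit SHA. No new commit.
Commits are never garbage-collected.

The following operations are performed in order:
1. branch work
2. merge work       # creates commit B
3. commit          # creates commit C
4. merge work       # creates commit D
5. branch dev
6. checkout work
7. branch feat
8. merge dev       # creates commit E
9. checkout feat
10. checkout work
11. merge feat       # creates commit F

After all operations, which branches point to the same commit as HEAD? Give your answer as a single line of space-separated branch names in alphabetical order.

After op 1 (branch): HEAD=main@A [main=A work=A]
After op 2 (merge): HEAD=main@B [main=B work=A]
After op 3 (commit): HEAD=main@C [main=C work=A]
After op 4 (merge): HEAD=main@D [main=D work=A]
After op 5 (branch): HEAD=main@D [dev=D main=D work=A]
After op 6 (checkout): HEAD=work@A [dev=D main=D work=A]
After op 7 (branch): HEAD=work@A [dev=D feat=A main=D work=A]
After op 8 (merge): HEAD=work@E [dev=D feat=A main=D work=E]
After op 9 (checkout): HEAD=feat@A [dev=D feat=A main=D work=E]
After op 10 (checkout): HEAD=work@E [dev=D feat=A main=D work=E]
After op 11 (merge): HEAD=work@F [dev=D feat=A main=D work=F]

Answer: work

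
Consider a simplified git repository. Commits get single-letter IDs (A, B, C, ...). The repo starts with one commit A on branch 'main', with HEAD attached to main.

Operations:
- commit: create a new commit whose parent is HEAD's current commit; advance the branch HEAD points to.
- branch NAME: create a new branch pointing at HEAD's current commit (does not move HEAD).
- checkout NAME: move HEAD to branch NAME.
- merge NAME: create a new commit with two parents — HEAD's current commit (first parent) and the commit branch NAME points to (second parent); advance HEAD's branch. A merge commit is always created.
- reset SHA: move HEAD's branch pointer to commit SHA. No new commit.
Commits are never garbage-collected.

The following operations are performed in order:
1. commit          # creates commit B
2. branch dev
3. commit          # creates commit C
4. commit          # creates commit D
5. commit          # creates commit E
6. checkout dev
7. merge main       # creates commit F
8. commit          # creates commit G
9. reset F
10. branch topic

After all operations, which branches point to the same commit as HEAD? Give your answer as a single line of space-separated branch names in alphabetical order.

Answer: dev topic

Derivation:
After op 1 (commit): HEAD=main@B [main=B]
After op 2 (branch): HEAD=main@B [dev=B main=B]
After op 3 (commit): HEAD=main@C [dev=B main=C]
After op 4 (commit): HEAD=main@D [dev=B main=D]
After op 5 (commit): HEAD=main@E [dev=B main=E]
After op 6 (checkout): HEAD=dev@B [dev=B main=E]
After op 7 (merge): HEAD=dev@F [dev=F main=E]
After op 8 (commit): HEAD=dev@G [dev=G main=E]
After op 9 (reset): HEAD=dev@F [dev=F main=E]
After op 10 (branch): HEAD=dev@F [dev=F main=E topic=F]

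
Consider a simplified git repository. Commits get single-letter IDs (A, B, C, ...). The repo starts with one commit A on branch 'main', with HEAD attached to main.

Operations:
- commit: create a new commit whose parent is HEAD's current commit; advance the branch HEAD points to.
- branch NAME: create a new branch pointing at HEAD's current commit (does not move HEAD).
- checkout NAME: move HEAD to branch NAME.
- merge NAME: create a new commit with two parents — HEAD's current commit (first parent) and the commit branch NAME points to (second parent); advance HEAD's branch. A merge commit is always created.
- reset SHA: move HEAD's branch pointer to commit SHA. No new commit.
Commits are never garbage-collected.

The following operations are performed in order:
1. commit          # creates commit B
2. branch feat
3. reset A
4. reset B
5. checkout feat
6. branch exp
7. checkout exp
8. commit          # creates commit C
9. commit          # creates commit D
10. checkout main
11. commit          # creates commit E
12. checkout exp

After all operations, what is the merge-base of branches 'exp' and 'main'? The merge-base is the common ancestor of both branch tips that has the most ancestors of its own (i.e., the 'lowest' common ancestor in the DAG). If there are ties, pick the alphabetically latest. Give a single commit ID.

After op 1 (commit): HEAD=main@B [main=B]
After op 2 (branch): HEAD=main@B [feat=B main=B]
After op 3 (reset): HEAD=main@A [feat=B main=A]
After op 4 (reset): HEAD=main@B [feat=B main=B]
After op 5 (checkout): HEAD=feat@B [feat=B main=B]
After op 6 (branch): HEAD=feat@B [exp=B feat=B main=B]
After op 7 (checkout): HEAD=exp@B [exp=B feat=B main=B]
After op 8 (commit): HEAD=exp@C [exp=C feat=B main=B]
After op 9 (commit): HEAD=exp@D [exp=D feat=B main=B]
After op 10 (checkout): HEAD=main@B [exp=D feat=B main=B]
After op 11 (commit): HEAD=main@E [exp=D feat=B main=E]
After op 12 (checkout): HEAD=exp@D [exp=D feat=B main=E]
ancestors(exp=D): ['A', 'B', 'C', 'D']
ancestors(main=E): ['A', 'B', 'E']
common: ['A', 'B']

Answer: B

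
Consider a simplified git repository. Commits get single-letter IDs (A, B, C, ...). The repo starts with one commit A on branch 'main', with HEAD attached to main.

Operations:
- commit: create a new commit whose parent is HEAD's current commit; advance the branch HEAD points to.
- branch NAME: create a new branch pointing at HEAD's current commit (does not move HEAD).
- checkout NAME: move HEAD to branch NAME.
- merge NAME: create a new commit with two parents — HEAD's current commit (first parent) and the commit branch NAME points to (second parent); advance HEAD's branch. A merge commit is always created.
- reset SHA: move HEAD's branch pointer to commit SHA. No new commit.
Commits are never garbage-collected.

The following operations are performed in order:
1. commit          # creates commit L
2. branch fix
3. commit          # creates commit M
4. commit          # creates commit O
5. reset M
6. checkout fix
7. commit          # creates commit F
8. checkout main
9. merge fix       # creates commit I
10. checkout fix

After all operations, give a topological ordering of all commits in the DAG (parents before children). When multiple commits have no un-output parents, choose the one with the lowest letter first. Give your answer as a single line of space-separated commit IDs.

Answer: A L F M I O

Derivation:
After op 1 (commit): HEAD=main@L [main=L]
After op 2 (branch): HEAD=main@L [fix=L main=L]
After op 3 (commit): HEAD=main@M [fix=L main=M]
After op 4 (commit): HEAD=main@O [fix=L main=O]
After op 5 (reset): HEAD=main@M [fix=L main=M]
After op 6 (checkout): HEAD=fix@L [fix=L main=M]
After op 7 (commit): HEAD=fix@F [fix=F main=M]
After op 8 (checkout): HEAD=main@M [fix=F main=M]
After op 9 (merge): HEAD=main@I [fix=F main=I]
After op 10 (checkout): HEAD=fix@F [fix=F main=I]
commit A: parents=[]
commit F: parents=['L']
commit I: parents=['M', 'F']
commit L: parents=['A']
commit M: parents=['L']
commit O: parents=['M']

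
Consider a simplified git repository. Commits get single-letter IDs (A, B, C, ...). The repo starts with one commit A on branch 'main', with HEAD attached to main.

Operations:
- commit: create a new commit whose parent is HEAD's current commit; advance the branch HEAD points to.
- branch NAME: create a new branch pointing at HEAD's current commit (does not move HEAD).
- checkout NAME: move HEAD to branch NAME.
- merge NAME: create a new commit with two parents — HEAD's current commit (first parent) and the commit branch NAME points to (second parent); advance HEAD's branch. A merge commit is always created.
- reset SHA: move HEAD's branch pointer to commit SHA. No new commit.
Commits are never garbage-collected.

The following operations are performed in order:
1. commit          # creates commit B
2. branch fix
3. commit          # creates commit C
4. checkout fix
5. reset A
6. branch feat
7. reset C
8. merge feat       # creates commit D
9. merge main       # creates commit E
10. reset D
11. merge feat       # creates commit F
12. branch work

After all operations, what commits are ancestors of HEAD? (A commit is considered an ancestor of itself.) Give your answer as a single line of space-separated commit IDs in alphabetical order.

Answer: A B C D F

Derivation:
After op 1 (commit): HEAD=main@B [main=B]
After op 2 (branch): HEAD=main@B [fix=B main=B]
After op 3 (commit): HEAD=main@C [fix=B main=C]
After op 4 (checkout): HEAD=fix@B [fix=B main=C]
After op 5 (reset): HEAD=fix@A [fix=A main=C]
After op 6 (branch): HEAD=fix@A [feat=A fix=A main=C]
After op 7 (reset): HEAD=fix@C [feat=A fix=C main=C]
After op 8 (merge): HEAD=fix@D [feat=A fix=D main=C]
After op 9 (merge): HEAD=fix@E [feat=A fix=E main=C]
After op 10 (reset): HEAD=fix@D [feat=A fix=D main=C]
After op 11 (merge): HEAD=fix@F [feat=A fix=F main=C]
After op 12 (branch): HEAD=fix@F [feat=A fix=F main=C work=F]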